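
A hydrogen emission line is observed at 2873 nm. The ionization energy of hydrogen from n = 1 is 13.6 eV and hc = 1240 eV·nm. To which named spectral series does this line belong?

ΔE = 1240/2873 = 0.4316 eV.
This matches 13.6 × (1/5² − 1/11²), so n_f = 5: the Pfund series.

Pfund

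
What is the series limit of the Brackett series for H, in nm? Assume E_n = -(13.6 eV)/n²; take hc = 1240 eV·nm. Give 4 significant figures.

1459 nm

The Brackett series has lower level n_f = 4; the series limit corresponds to n_i → ∞.
ΔE_max = 13.6 × 1 / 4² = 0.8500 eV.
λ_min = 1240 / 0.8500 = 1459 nm.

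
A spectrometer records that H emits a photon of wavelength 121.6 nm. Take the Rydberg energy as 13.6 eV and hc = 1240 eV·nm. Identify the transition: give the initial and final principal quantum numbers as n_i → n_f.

The photon energy is ΔE = hc/λ = 1240 / 121.6 = 10.20 eV.
With Z = 1, ΔE = 13.60 × (1/n_f² − 1/n_i²), so 1/n_f² − 1/n_i² = 0.7498.
Trying n_f = 1 gives 1/n_i² = 0.2502, i.e. n_i ≈ 2; this pair matches.

n_i = 2, n_f = 1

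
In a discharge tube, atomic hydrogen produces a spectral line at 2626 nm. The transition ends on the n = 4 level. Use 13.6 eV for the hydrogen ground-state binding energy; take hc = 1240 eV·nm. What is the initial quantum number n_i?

The photon energy is ΔE = hc/λ = 1240 / 2626 = 0.4722 eV.
With Z = 1, ΔE = 13.60 × (1/n_f² − 1/n_i²), so 1/n_f² − 1/n_i² = 0.03472.
With n_f = 4: 1/n_i² = 1/16 − 0.03472 = 0.02778, so n_i ≈ 6.00.

n_i = 6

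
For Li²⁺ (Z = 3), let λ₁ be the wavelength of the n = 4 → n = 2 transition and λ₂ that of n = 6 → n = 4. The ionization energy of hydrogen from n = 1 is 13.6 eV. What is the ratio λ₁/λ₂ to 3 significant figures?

0.185

λ ∝ 1/ΔE ∝ 1/(1/n_f² − 1/n_i²), and the Z² and hc factors cancel in the ratio.
λ₁/λ₂ = (1/4² − 1/6²)/(1/2² − 1/4²) = 0.03472/0.1875 = 0.185.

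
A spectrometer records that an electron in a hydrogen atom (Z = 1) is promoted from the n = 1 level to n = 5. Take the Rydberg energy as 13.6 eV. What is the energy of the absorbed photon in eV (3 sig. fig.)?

E_5 = −13.60/25 = −0.5440 eV and E_1 = −13.60/1 = −13.60 eV.
The photon energy is |E_5 − E_1| = 13.1 eV.

13.1 eV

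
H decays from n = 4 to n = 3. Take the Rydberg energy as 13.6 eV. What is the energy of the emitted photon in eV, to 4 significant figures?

0.6611 eV

E_4 = −13.60/16 = −0.8500 eV and E_3 = −13.60/9 = −1.511 eV.
The photon energy is |E_4 − E_3| = 0.6611 eV.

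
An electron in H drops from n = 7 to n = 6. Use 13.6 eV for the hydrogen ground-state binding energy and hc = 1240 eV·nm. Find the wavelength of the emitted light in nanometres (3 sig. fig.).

ΔE = 13.60 × (1/6² − 1/7²) = 13.60 × 0.007370 = 0.1002 eV.
λ = hc/ΔE = 1240 / 0.1002 = 12400 nm.

12400 nm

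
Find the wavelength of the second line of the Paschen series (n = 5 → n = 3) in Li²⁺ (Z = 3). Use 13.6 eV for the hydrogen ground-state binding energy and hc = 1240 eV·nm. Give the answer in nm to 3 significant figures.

The Paschen series terminates on n_f = 3; the second line has n_i = 3+2 = 5.
ΔE = 122.4 × (1/3² − 1/5²) = 8.704 eV.
λ = 1240 / 8.704 = 142 nm.

142 nm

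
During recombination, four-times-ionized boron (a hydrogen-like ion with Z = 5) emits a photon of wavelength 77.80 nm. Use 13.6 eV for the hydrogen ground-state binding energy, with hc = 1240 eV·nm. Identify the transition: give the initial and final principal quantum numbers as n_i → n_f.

The photon energy is ΔE = hc/λ = 1240 / 77.80 = 15.94 eV.
With Z = 5, ΔE = 340.0 × (1/n_f² − 1/n_i²), so 1/n_f² − 1/n_i² = 0.04688.
Trying n_f = 4 gives 1/n_i² = 0.01562, i.e. n_i ≈ 8; this pair matches.

n_i = 8, n_f = 4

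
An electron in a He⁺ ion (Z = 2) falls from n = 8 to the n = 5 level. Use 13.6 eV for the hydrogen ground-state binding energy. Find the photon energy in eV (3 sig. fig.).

1.33 eV

The Bohr energies scale as Z², so for Z = 2: E_n = −54.40/n² eV.
E_8 = −54.40/64 = −0.8500 eV and E_5 = −54.40/25 = −2.176 eV.
The photon energy is |E_8 − E_5| = 1.33 eV.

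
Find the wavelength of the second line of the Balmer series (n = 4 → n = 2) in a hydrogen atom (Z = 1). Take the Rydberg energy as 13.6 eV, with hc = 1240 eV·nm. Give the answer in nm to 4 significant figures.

486.3 nm

The Balmer series terminates on n_f = 2; the second line has n_i = 2+2 = 4.
ΔE = 13.60 × (1/2² − 1/4²) = 2.550 eV.
λ = 1240 / 2.550 = 486.3 nm.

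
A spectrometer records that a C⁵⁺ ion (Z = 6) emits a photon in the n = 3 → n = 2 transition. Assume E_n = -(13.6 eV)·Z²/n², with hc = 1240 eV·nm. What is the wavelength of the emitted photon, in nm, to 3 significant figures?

For Z = 6 the level energies scale as Z², so the effective Rydberg energy is 13.6 × 36 = 489.6 eV.
ΔE = 489.6 × (1/2² − 1/3²) = 489.6 × 0.1389 = 68.00 eV.
λ = hc/ΔE = 1240 / 68.00 = 18.2 nm.

18.2 nm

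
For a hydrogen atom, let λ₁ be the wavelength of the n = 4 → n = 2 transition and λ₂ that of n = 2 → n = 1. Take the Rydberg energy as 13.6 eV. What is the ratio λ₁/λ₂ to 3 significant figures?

4.00

λ ∝ 1/ΔE ∝ 1/(1/n_f² − 1/n_i²), and the Z² and hc factors cancel in the ratio.
λ₁/λ₂ = (1/1² − 1/2²)/(1/2² − 1/4²) = 0.7500/0.1875 = 4.00.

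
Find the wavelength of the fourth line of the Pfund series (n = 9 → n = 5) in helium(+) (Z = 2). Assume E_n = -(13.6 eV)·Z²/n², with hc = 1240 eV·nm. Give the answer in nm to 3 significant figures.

The Pfund series terminates on n_f = 5; the fourth line has n_i = 5+4 = 9.
ΔE = 54.40 × (1/5² − 1/9²) = 1.504 eV.
λ = 1240 / 1.504 = 824 nm.

824 nm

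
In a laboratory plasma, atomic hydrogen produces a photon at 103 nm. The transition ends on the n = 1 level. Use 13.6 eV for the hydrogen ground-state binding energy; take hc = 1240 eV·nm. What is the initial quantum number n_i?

n_i = 3

The photon energy is ΔE = hc/λ = 1240 / 103 = 12.04 eV.
With Z = 1, ΔE = 13.60 × (1/n_f² − 1/n_i²), so 1/n_f² − 1/n_i² = 0.8852.
With n_f = 1: 1/n_i² = 1/1 − 0.8852 = 0.1148, so n_i ≈ 2.95.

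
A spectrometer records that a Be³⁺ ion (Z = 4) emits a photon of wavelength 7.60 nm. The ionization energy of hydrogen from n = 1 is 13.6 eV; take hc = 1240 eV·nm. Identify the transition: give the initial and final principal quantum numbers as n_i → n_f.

The photon energy is ΔE = hc/λ = 1240 / 7.60 = 163.2 eV.
With Z = 4, ΔE = 217.6 × (1/n_f² − 1/n_i²), so 1/n_f² − 1/n_i² = 0.7498.
Trying n_f = 1 gives 1/n_i² = 0.2502, i.e. n_i ≈ 2; this pair matches.

n_i = 2, n_f = 1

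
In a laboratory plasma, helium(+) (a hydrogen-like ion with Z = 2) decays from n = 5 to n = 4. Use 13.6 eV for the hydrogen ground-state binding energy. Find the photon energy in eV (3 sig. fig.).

The Bohr energies scale as Z², so for Z = 2: E_n = −54.40/n² eV.
E_5 = −54.40/25 = −2.176 eV and E_4 = −54.40/16 = −3.400 eV.
The photon energy is |E_5 − E_4| = 1.22 eV.

1.22 eV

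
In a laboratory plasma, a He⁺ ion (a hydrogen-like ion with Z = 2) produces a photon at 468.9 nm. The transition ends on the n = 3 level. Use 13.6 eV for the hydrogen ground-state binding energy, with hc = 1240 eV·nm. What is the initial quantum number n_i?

The photon energy is ΔE = hc/λ = 1240 / 468.9 = 2.644 eV.
With Z = 2, ΔE = 54.40 × (1/n_f² − 1/n_i²), so 1/n_f² − 1/n_i² = 0.04861.
With n_f = 3: 1/n_i² = 1/9 − 0.04861 = 0.06250, so n_i ≈ 4.00.

n_i = 4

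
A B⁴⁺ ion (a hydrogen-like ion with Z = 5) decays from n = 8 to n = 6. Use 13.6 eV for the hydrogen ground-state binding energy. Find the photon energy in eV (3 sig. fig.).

The Bohr energies scale as Z², so for Z = 5: E_n = −340.0/n² eV.
E_8 = −340.0/64 = −5.313 eV and E_6 = −340.0/36 = −9.444 eV.
The photon energy is |E_8 − E_6| = 4.13 eV.

4.13 eV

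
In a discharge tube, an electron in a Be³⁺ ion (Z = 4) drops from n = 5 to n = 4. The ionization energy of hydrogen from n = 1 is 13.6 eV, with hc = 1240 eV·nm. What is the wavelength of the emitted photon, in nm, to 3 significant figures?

For Z = 4 the level energies scale as Z², so the effective Rydberg energy is 13.6 × 16 = 217.6 eV.
ΔE = 217.6 × (1/4² − 1/5²) = 217.6 × 0.02250 = 4.896 eV.
λ = hc/ΔE = 1240 / 4.896 = 253 nm.

253 nm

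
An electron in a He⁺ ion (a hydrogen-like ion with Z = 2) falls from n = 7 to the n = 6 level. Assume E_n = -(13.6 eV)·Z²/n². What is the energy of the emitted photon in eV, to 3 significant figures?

0.401 eV

The Bohr energies scale as Z², so for Z = 2: E_n = −54.40/n² eV.
E_7 = −54.40/49 = −1.110 eV and E_6 = −54.40/36 = −1.511 eV.
The photon energy is |E_7 − E_6| = 0.401 eV.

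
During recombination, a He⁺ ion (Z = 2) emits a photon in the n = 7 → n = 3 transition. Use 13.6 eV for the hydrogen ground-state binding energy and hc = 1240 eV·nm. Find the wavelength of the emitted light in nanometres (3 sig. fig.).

For Z = 2 the level energies scale as Z², so the effective Rydberg energy is 13.6 × 4 = 54.40 eV.
ΔE = 54.40 × (1/3² − 1/7²) = 54.40 × 0.09070 = 4.934 eV.
λ = hc/ΔE = 1240 / 4.934 = 251 nm.

251 nm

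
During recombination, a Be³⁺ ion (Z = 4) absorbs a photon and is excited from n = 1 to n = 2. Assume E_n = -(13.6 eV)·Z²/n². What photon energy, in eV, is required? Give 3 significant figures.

The Bohr energies scale as Z², so for Z = 4: E_n = −217.6/n² eV.
E_2 = −217.6/4 = −54.40 eV and E_1 = −217.6/1 = −217.6 eV.
The photon energy is |E_2 − E_1| = 163 eV.

163 eV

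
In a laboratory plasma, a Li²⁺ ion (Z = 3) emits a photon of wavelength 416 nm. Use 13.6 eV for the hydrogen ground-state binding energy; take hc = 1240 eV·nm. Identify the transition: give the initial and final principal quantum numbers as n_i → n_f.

n_i = 8, n_f = 5

The photon energy is ΔE = hc/λ = 1240 / 416 = 2.981 eV.
With Z = 3, ΔE = 122.4 × (1/n_f² − 1/n_i²), so 1/n_f² − 1/n_i² = 0.02435.
Trying n_f = 5 gives 1/n_i² = 0.01565, i.e. n_i ≈ 8; this pair matches.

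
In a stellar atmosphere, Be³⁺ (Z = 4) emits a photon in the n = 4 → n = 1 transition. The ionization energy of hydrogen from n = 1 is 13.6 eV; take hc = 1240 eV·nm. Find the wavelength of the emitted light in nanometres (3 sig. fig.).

For Z = 4 the level energies scale as Z², so the effective Rydberg energy is 13.6 × 16 = 217.6 eV.
ΔE = 217.6 × (1/1² − 1/4²) = 217.6 × 0.9375 = 204.0 eV.
λ = hc/ΔE = 1240 / 204.0 = 6.08 nm.

6.08 nm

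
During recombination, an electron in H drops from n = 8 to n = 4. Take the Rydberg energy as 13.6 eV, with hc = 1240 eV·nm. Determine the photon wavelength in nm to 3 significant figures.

1950 nm

ΔE = 13.60 × (1/4² − 1/8²) = 13.60 × 0.04688 = 0.6375 eV.
λ = hc/ΔE = 1240 / 0.6375 = 1950 nm.
This line belongs to the Brackett series.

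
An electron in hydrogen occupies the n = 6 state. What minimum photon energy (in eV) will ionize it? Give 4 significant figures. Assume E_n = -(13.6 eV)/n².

0.3778 eV

E_6 = −13.60/36 = −0.3778 eV, so ionization (to E = 0) requires 0.3778 eV.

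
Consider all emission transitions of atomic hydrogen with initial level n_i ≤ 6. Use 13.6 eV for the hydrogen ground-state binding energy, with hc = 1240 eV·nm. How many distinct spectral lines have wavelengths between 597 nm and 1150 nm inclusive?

Enumerate all n_i → n_f pairs with 1 ≤ n_f < n_i ≤ 6 and compute λ = 1240 / [13.6·1·(1/n_f² − 1/n_i²)].
Lines falling in [597, 1150] nm: 3→2 (656.5 nm), 6→3 (1094 nm).

2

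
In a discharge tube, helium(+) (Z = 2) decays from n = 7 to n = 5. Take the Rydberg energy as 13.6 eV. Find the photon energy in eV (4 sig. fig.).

The Bohr energies scale as Z², so for Z = 2: E_n = −54.40/n² eV.
E_7 = −54.40/49 = −1.110 eV and E_5 = −54.40/25 = −2.176 eV.
The photon energy is |E_7 − E_5| = 1.066 eV.

1.066 eV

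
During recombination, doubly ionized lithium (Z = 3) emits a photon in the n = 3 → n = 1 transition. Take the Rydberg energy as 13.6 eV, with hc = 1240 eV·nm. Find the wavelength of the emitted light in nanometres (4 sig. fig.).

11.40 nm

For Z = 3 the level energies scale as Z², so the effective Rydberg energy is 13.6 × 9 = 122.4 eV.
ΔE = 122.4 × (1/1² − 1/3²) = 122.4 × 0.8889 = 108.8 eV.
λ = hc/ΔE = 1240 / 108.8 = 11.40 nm.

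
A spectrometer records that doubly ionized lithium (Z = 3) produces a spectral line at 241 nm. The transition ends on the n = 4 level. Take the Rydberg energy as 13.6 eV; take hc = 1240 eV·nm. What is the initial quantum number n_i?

The photon energy is ΔE = hc/λ = 1240 / 241 = 5.145 eV.
With Z = 3, ΔE = 122.4 × (1/n_f² − 1/n_i²), so 1/n_f² − 1/n_i² = 0.04204.
With n_f = 4: 1/n_i² = 1/16 − 0.04204 = 0.02046, so n_i ≈ 6.99.

n_i = 7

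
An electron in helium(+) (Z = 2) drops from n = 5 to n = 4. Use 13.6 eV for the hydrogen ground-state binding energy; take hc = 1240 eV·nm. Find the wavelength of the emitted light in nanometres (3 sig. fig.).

For Z = 2 the level energies scale as Z², so the effective Rydberg energy is 13.6 × 4 = 54.40 eV.
ΔE = 54.40 × (1/4² − 1/5²) = 54.40 × 0.02250 = 1.224 eV.
λ = hc/ΔE = 1240 / 1.224 = 1010 nm.

1010 nm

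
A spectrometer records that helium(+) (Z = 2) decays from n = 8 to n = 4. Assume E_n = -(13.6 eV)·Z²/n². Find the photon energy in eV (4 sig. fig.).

2.550 eV

The Bohr energies scale as Z², so for Z = 2: E_n = −54.40/n² eV.
E_8 = −54.40/64 = −0.8500 eV and E_4 = −54.40/16 = −3.400 eV.
The photon energy is |E_8 − E_4| = 2.550 eV.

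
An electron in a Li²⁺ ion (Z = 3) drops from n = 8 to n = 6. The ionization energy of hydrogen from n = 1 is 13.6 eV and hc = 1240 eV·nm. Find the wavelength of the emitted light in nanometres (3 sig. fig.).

For Z = 3 the level energies scale as Z², so the effective Rydberg energy is 13.6 × 9 = 122.4 eV.
ΔE = 122.4 × (1/6² − 1/8²) = 122.4 × 0.01215 = 1.488 eV.
λ = hc/ΔE = 1240 / 1.488 = 834 nm.

834 nm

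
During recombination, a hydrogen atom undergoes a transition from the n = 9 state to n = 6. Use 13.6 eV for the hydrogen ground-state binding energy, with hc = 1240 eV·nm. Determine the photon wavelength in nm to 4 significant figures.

ΔE = 13.60 × (1/6² − 1/9²) = 13.60 × 0.01543 = 0.2099 eV.
λ = hc/ΔE = 1240 / 0.2099 = 5908 nm.

5908 nm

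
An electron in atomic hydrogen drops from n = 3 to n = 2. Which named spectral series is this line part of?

The series is set by the lower level: n_f = 2 is the Balmer series.

Balmer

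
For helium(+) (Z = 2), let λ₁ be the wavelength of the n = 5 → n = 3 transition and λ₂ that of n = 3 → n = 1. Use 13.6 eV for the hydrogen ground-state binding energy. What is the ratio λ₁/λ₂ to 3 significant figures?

12.5

λ ∝ 1/ΔE ∝ 1/(1/n_f² − 1/n_i²), and the Z² and hc factors cancel in the ratio.
λ₁/λ₂ = (1/1² − 1/3²)/(1/3² − 1/5²) = 0.8889/0.07111 = 12.5.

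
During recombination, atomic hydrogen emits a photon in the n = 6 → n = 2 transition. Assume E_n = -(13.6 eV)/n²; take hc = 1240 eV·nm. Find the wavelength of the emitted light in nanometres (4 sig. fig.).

ΔE = 13.60 × (1/2² − 1/6²) = 13.60 × 0.2222 = 3.022 eV.
λ = hc/ΔE = 1240 / 3.022 = 410.3 nm.

410.3 nm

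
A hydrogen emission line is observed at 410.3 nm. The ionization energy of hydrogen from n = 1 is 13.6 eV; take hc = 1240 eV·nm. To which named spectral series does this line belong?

ΔE = 1240/410.3 = 3.022 eV.
This matches 13.6 × (1/2² − 1/6²), so n_f = 2: the Balmer series.

Balmer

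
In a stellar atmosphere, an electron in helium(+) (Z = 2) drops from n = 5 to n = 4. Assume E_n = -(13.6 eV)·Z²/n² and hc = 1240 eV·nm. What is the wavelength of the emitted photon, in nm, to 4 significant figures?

For Z = 2 the level energies scale as Z², so the effective Rydberg energy is 13.6 × 4 = 54.40 eV.
ΔE = 54.40 × (1/4² − 1/5²) = 54.40 × 0.02250 = 1.224 eV.
λ = hc/ΔE = 1240 / 1.224 = 1013 nm.

1013 nm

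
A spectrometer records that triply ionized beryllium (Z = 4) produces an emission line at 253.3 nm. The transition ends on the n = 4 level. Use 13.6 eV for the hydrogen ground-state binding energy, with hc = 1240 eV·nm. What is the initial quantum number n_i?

The photon energy is ΔE = hc/λ = 1240 / 253.3 = 4.895 eV.
With Z = 4, ΔE = 217.6 × (1/n_f² − 1/n_i²), so 1/n_f² − 1/n_i² = 0.02250.
With n_f = 4: 1/n_i² = 1/16 − 0.02250 = 0.04000, so n_i ≈ 5.00.

n_i = 5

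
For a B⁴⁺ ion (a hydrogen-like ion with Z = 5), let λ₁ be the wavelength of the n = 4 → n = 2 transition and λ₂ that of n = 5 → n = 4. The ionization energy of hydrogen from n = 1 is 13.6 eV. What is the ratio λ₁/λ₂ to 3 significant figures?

λ ∝ 1/ΔE ∝ 1/(1/n_f² − 1/n_i²), and the Z² and hc factors cancel in the ratio.
λ₁/λ₂ = (1/4² − 1/5²)/(1/2² − 1/4²) = 0.02250/0.1875 = 0.120.

0.120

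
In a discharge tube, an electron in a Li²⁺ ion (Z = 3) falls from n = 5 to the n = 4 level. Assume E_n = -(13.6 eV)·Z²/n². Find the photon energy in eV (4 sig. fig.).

2.754 eV

The Bohr energies scale as Z², so for Z = 3: E_n = −122.4/n² eV.
E_5 = −122.4/25 = −4.896 eV and E_4 = −122.4/16 = −7.650 eV.
The photon energy is |E_5 − E_4| = 2.754 eV.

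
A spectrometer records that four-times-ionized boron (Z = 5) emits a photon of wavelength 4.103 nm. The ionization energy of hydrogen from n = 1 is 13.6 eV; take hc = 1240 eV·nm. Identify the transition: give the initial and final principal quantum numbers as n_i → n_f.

n_i = 3, n_f = 1

The photon energy is ΔE = hc/λ = 1240 / 4.103 = 302.2 eV.
With Z = 5, ΔE = 340.0 × (1/n_f² − 1/n_i²), so 1/n_f² − 1/n_i² = 0.8889.
Trying n_f = 1 gives 1/n_i² = 0.1111, i.e. n_i ≈ 3; this pair matches.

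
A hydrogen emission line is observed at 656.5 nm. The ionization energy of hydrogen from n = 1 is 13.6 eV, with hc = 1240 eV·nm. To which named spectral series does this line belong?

ΔE = 1240/656.5 = 1.889 eV.
This matches 13.6 × (1/2² − 1/3²), so n_f = 2: the Balmer series.

Balmer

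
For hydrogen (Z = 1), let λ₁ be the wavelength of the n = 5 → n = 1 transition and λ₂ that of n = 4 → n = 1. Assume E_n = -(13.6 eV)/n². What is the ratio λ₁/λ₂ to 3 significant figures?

0.977

λ ∝ 1/ΔE ∝ 1/(1/n_f² − 1/n_i²), and the Z² and hc factors cancel in the ratio.
λ₁/λ₂ = (1/1² − 1/4²)/(1/1² − 1/5²) = 0.9375/0.9600 = 0.977.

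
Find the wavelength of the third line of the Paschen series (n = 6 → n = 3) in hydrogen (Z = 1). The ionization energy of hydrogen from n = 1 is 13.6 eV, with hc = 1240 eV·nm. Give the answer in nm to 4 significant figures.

The Paschen series terminates on n_f = 3; the third line has n_i = 3+3 = 6.
ΔE = 13.60 × (1/3² − 1/6²) = 1.133 eV.
λ = 1240 / 1.133 = 1094 nm.

1094 nm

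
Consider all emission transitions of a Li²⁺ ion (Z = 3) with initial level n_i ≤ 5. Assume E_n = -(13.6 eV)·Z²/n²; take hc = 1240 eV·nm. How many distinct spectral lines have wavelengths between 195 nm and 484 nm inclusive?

2

Enumerate all n_i → n_f pairs with 1 ≤ n_f < n_i ≤ 5 and compute λ = 1240 / [13.6·9·(1/n_f² − 1/n_i²)].
Lines falling in [195, 484] nm: 4→3 (208.4 nm), 5→4 (450.3 nm).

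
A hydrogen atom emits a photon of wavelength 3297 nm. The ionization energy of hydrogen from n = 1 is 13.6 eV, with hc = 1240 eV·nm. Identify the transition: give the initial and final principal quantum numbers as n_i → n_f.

n_i = 9, n_f = 5

The photon energy is ΔE = hc/λ = 1240 / 3297 = 0.3761 eV.
With Z = 1, ΔE = 13.60 × (1/n_f² − 1/n_i²), so 1/n_f² − 1/n_i² = 0.02765.
Trying n_f = 5 gives 1/n_i² = 0.01235, i.e. n_i ≈ 9; this pair matches.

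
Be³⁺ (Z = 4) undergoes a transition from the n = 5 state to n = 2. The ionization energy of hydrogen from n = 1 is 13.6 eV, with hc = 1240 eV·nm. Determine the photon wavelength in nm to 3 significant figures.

27.1 nm

For Z = 4 the level energies scale as Z², so the effective Rydberg energy is 13.6 × 16 = 217.6 eV.
ΔE = 217.6 × (1/2² − 1/5²) = 217.6 × 0.2100 = 45.70 eV.
λ = hc/ΔE = 1240 / 45.70 = 27.1 nm.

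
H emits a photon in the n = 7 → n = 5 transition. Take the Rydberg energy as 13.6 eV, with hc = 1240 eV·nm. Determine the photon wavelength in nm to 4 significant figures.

ΔE = 13.60 × (1/5² − 1/7²) = 13.60 × 0.01959 = 0.2664 eV.
λ = hc/ΔE = 1240 / 0.2664 = 4654 nm.

4654 nm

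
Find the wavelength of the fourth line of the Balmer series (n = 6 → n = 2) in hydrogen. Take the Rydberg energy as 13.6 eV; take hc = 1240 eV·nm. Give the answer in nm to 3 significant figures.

410 nm

The Balmer series terminates on n_f = 2; the fourth line has n_i = 2+4 = 6.
ΔE = 13.60 × (1/2² − 1/6²) = 3.022 eV.
λ = 1240 / 3.022 = 410 nm.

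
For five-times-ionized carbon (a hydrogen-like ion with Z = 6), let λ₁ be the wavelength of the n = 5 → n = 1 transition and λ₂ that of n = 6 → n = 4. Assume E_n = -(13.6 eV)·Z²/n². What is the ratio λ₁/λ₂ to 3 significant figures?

λ ∝ 1/ΔE ∝ 1/(1/n_f² − 1/n_i²), and the Z² and hc factors cancel in the ratio.
λ₁/λ₂ = (1/4² − 1/6²)/(1/1² − 1/5²) = 0.03472/0.9600 = 0.0362.

0.0362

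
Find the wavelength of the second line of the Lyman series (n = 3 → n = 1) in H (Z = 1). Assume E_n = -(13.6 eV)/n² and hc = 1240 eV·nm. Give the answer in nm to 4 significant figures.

102.6 nm

The Lyman series terminates on n_f = 1; the second line has n_i = 1+2 = 3.
ΔE = 13.60 × (1/1² − 1/3²) = 12.09 eV.
λ = 1240 / 12.09 = 102.6 nm.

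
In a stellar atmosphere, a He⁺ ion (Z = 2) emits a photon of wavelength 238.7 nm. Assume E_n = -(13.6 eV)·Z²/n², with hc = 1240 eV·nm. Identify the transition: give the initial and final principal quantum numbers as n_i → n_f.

The photon energy is ΔE = hc/λ = 1240 / 238.7 = 5.195 eV.
With Z = 2, ΔE = 54.40 × (1/n_f² − 1/n_i²), so 1/n_f² − 1/n_i² = 0.09549.
Trying n_f = 3 gives 1/n_i² = 0.01562, i.e. n_i ≈ 8; this pair matches.

n_i = 8, n_f = 3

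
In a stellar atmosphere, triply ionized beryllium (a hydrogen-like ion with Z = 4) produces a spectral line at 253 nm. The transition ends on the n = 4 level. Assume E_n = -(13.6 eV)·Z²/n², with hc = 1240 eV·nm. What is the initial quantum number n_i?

The photon energy is ΔE = hc/λ = 1240 / 253 = 4.901 eV.
With Z = 4, ΔE = 217.6 × (1/n_f² − 1/n_i²), so 1/n_f² − 1/n_i² = 0.02252.
With n_f = 4: 1/n_i² = 1/16 − 0.02252 = 0.03998, so n_i ≈ 5.00.

n_i = 5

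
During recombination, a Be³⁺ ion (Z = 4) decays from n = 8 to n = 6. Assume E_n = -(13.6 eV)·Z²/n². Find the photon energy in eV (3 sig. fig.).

The Bohr energies scale as Z², so for Z = 4: E_n = −217.6/n² eV.
E_8 = −217.6/64 = −3.400 eV and E_6 = −217.6/36 = −6.044 eV.
The photon energy is |E_8 − E_6| = 2.64 eV.

2.64 eV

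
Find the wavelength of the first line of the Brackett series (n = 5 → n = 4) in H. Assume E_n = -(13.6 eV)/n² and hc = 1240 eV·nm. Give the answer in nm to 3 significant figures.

4050 nm

The Brackett series terminates on n_f = 4; the first line has n_i = 4+1 = 5.
ΔE = 13.60 × (1/4² − 1/5²) = 0.3060 eV.
λ = 1240 / 0.3060 = 4050 nm.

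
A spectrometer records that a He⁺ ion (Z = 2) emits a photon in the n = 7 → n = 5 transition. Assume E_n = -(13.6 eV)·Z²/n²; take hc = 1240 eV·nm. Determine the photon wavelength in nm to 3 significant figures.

1160 nm

For Z = 2 the level energies scale as Z², so the effective Rydberg energy is 13.6 × 4 = 54.40 eV.
ΔE = 54.40 × (1/5² − 1/7²) = 54.40 × 0.01959 = 1.066 eV.
λ = hc/ΔE = 1240 / 1.066 = 1160 nm.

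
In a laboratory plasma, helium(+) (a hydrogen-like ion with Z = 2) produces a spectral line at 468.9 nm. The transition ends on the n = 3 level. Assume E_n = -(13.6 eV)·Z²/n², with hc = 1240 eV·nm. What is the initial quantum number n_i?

The photon energy is ΔE = hc/λ = 1240 / 468.9 = 2.644 eV.
With Z = 2, ΔE = 54.40 × (1/n_f² − 1/n_i²), so 1/n_f² − 1/n_i² = 0.04861.
With n_f = 3: 1/n_i² = 1/9 − 0.04861 = 0.06250, so n_i ≈ 4.00.

n_i = 4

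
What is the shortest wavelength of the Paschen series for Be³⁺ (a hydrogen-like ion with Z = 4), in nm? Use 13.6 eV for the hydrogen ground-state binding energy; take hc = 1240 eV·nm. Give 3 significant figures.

The Paschen series has lower level n_f = 3; the series limit corresponds to n_i → ∞.
ΔE_max = 13.6 × 16 / 3² = 24.18 eV.
λ_min = 1240 / 24.18 = 51.3 nm.

51.3 nm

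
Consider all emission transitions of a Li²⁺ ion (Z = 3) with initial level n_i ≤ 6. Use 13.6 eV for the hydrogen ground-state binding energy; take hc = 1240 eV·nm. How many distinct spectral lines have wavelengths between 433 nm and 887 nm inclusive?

Enumerate all n_i → n_f pairs with 1 ≤ n_f < n_i ≤ 6 and compute λ = 1240 / [13.6·9·(1/n_f² − 1/n_i²)].
Lines falling in [433, 887] nm: 5→4 (450.3 nm), 6→5 (828.9 nm).

2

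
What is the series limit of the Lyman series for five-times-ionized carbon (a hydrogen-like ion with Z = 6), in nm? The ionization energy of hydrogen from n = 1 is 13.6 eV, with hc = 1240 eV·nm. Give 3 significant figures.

The Lyman series has lower level n_f = 1; the series limit corresponds to n_i → ∞.
ΔE_max = 13.6 × 36 / 1² = 489.6 eV.
λ_min = 1240 / 489.6 = 2.53 nm.

2.53 nm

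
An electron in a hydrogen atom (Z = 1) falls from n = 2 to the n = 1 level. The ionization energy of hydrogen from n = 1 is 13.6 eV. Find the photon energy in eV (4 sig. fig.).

E_2 = −13.60/4 = −3.400 eV and E_1 = −13.60/1 = −13.60 eV.
The photon energy is |E_2 − E_1| = 10.20 eV.

10.20 eV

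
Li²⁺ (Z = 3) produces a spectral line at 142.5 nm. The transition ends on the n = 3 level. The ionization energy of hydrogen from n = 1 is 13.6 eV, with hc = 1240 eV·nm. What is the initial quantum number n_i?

The photon energy is ΔE = hc/λ = 1240 / 142.5 = 8.702 eV.
With Z = 3, ΔE = 122.4 × (1/n_f² − 1/n_i²), so 1/n_f² − 1/n_i² = 0.07109.
With n_f = 3: 1/n_i² = 1/9 − 0.07109 = 0.04002, so n_i ≈ 5.00.

n_i = 5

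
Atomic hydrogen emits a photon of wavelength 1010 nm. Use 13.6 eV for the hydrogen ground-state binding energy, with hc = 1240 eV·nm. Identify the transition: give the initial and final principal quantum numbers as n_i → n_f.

n_i = 7, n_f = 3

The photon energy is ΔE = hc/λ = 1240 / 1010 = 1.228 eV.
With Z = 1, ΔE = 13.60 × (1/n_f² − 1/n_i²), so 1/n_f² − 1/n_i² = 0.09027.
Trying n_f = 3 gives 1/n_i² = 0.02084, i.e. n_i ≈ 7; this pair matches.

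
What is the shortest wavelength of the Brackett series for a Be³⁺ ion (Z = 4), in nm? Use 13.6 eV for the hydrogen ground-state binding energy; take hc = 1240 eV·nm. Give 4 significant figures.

The Brackett series has lower level n_f = 4; the series limit corresponds to n_i → ∞.
ΔE_max = 13.6 × 16 / 4² = 13.60 eV.
λ_min = 1240 / 13.60 = 91.18 nm.

91.18 nm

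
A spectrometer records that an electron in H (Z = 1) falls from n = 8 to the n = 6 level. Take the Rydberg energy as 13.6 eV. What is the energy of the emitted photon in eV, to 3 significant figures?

0.165 eV

E_8 = −13.60/64 = −0.2125 eV and E_6 = −13.60/36 = −0.3778 eV.
The photon energy is |E_8 − E_6| = 0.165 eV.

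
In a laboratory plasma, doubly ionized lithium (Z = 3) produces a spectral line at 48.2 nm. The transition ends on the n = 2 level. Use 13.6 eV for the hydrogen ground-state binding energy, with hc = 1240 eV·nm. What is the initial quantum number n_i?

n_i = 5

The photon energy is ΔE = hc/λ = 1240 / 48.2 = 25.73 eV.
With Z = 3, ΔE = 122.4 × (1/n_f² − 1/n_i²), so 1/n_f² − 1/n_i² = 0.2102.
With n_f = 2: 1/n_i² = 1/4 − 0.2102 = 0.03982, so n_i ≈ 5.01.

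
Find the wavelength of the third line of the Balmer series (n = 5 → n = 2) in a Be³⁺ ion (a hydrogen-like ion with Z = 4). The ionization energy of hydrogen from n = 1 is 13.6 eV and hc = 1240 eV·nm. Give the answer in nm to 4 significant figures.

The Balmer series terminates on n_f = 2; the third line has n_i = 2+3 = 5.
ΔE = 217.6 × (1/2² − 1/5²) = 45.70 eV.
λ = 1240 / 45.70 = 27.14 nm.

27.14 nm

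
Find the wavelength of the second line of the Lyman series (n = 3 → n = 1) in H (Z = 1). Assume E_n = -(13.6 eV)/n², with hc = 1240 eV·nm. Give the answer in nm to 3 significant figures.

103 nm

The Lyman series terminates on n_f = 1; the second line has n_i = 1+2 = 3.
ΔE = 13.60 × (1/1² − 1/3²) = 12.09 eV.
λ = 1240 / 12.09 = 103 nm.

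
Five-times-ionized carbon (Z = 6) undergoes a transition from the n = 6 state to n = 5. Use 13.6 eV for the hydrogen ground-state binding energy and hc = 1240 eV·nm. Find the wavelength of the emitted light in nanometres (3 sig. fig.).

For Z = 6 the level energies scale as Z², so the effective Rydberg energy is 13.6 × 36 = 489.6 eV.
ΔE = 489.6 × (1/5² − 1/6²) = 489.6 × 0.01222 = 5.984 eV.
λ = hc/ΔE = 1240 / 5.984 = 207 nm.

207 nm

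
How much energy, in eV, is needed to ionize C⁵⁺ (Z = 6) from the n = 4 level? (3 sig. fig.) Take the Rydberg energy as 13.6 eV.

E_n = −13.6 Z²/n² = −489.6/n² eV for Z = 6.
E_4 = −489.6/16 = −30.6 eV, so ionization (to E = 0) requires 30.6 eV.

30.6 eV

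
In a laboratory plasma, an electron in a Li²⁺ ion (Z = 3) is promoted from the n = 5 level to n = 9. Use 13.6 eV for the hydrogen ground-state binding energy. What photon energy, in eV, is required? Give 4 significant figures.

3.385 eV

The Bohr energies scale as Z², so for Z = 3: E_n = −122.4/n² eV.
E_9 = −122.4/81 = −1.511 eV and E_5 = −122.4/25 = −4.896 eV.
The photon energy is |E_9 − E_5| = 3.385 eV.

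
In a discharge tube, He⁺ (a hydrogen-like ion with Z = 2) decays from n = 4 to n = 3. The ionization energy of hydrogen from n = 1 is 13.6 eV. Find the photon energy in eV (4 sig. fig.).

The Bohr energies scale as Z², so for Z = 2: E_n = −54.40/n² eV.
E_4 = −54.40/16 = −3.400 eV and E_3 = −54.40/9 = −6.044 eV.
The photon energy is |E_4 − E_3| = 2.644 eV.

2.644 eV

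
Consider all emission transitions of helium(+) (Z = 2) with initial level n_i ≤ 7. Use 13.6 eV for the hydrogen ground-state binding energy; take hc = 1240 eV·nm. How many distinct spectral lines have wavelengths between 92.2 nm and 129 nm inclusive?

Enumerate all n_i → n_f pairs with 1 ≤ n_f < n_i ≤ 7 and compute λ = 1240 / [13.6·4·(1/n_f² − 1/n_i²)].
Lines falling in [92.2, 129] nm: 7→2 (99.28 nm), 6→2 (102.6 nm), 5→2 (108.5 nm), 4→2 (121.6 nm).

4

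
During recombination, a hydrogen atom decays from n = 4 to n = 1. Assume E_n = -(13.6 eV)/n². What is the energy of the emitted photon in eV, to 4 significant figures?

E_4 = −13.60/16 = −0.8500 eV and E_1 = −13.60/1 = −13.60 eV.
The photon energy is |E_4 − E_1| = 12.75 eV.

12.75 eV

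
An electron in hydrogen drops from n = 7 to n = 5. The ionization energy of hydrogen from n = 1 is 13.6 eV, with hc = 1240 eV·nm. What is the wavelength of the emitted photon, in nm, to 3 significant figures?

4650 nm

ΔE = 13.60 × (1/5² − 1/7²) = 13.60 × 0.01959 = 0.2664 eV.
λ = hc/ΔE = 1240 / 0.2664 = 4650 nm.
This line belongs to the Pfund series.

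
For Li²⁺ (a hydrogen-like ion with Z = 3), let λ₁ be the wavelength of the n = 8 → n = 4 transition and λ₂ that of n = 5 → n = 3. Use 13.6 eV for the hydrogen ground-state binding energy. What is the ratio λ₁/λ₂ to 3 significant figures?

λ ∝ 1/ΔE ∝ 1/(1/n_f² − 1/n_i²), and the Z² and hc factors cancel in the ratio.
λ₁/λ₂ = (1/3² − 1/5²)/(1/4² − 1/8²) = 0.07111/0.04688 = 1.52.

1.52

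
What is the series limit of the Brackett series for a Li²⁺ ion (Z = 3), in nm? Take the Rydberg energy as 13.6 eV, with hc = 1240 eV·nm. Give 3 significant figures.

The Brackett series has lower level n_f = 4; the series limit corresponds to n_i → ∞.
ΔE_max = 13.6 × 9 / 4² = 7.650 eV.
λ_min = 1240 / 7.650 = 162 nm.

162 nm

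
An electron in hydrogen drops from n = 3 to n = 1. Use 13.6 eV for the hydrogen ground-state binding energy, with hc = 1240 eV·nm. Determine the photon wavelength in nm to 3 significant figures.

ΔE = 13.60 × (1/1² − 1/3²) = 13.60 × 0.8889 = 12.09 eV.
λ = hc/ΔE = 1240 / 12.09 = 103 nm.

103 nm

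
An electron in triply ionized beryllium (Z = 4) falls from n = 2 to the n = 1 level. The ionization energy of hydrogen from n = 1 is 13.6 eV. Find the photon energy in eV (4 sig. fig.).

163.2 eV

The Bohr energies scale as Z², so for Z = 4: E_n = −217.6/n² eV.
E_2 = −217.6/4 = −54.40 eV and E_1 = −217.6/1 = −217.6 eV.
The photon energy is |E_2 − E_1| = 163.2 eV.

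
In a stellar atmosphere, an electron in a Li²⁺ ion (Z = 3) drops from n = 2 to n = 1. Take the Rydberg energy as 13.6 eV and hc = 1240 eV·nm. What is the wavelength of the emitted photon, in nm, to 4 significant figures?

For Z = 3 the level energies scale as Z², so the effective Rydberg energy is 13.6 × 9 = 122.4 eV.
ΔE = 122.4 × (1/1² − 1/2²) = 122.4 × 0.7500 = 91.80 eV.
λ = hc/ΔE = 1240 / 91.80 = 13.51 nm.

13.51 nm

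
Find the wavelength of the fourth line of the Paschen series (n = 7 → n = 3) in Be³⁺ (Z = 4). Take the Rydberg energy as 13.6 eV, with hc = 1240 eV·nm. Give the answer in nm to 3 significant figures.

The Paschen series terminates on n_f = 3; the fourth line has n_i = 3+4 = 7.
ΔE = 217.6 × (1/3² − 1/7²) = 19.74 eV.
λ = 1240 / 19.74 = 62.8 nm.

62.8 nm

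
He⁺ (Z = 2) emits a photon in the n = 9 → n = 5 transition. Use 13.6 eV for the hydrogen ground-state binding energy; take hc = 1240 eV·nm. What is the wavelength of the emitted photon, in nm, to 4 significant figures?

For Z = 2 the level energies scale as Z², so the effective Rydberg energy is 13.6 × 4 = 54.40 eV.
ΔE = 54.40 × (1/5² − 1/9²) = 54.40 × 0.02765 = 1.504 eV.
λ = hc/ΔE = 1240 / 1.504 = 824.3 nm.

824.3 nm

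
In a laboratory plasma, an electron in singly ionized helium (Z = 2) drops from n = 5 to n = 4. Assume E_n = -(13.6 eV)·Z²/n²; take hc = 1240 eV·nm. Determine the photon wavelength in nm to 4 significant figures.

1013 nm

For Z = 2 the level energies scale as Z², so the effective Rydberg energy is 13.6 × 4 = 54.40 eV.
ΔE = 54.40 × (1/4² − 1/5²) = 54.40 × 0.02250 = 1.224 eV.
λ = hc/ΔE = 1240 / 1.224 = 1013 nm.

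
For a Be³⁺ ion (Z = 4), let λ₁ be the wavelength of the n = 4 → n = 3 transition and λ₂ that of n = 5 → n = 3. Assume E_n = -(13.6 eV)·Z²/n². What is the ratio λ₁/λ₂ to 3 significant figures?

λ ∝ 1/ΔE ∝ 1/(1/n_f² − 1/n_i²), and the Z² and hc factors cancel in the ratio.
λ₁/λ₂ = (1/3² − 1/5²)/(1/3² − 1/4²) = 0.07111/0.04861 = 1.46.

1.46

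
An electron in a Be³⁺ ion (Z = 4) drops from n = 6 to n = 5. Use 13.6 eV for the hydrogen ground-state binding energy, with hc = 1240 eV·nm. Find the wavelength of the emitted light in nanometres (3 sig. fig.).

466 nm

For Z = 4 the level energies scale as Z², so the effective Rydberg energy is 13.6 × 16 = 217.6 eV.
ΔE = 217.6 × (1/5² − 1/6²) = 217.6 × 0.01222 = 2.660 eV.
λ = hc/ΔE = 1240 / 2.660 = 466 nm.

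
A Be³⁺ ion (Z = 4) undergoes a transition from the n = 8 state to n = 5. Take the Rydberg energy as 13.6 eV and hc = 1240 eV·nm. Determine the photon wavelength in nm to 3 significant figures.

For Z = 4 the level energies scale as Z², so the effective Rydberg energy is 13.6 × 16 = 217.6 eV.
ΔE = 217.6 × (1/5² − 1/8²) = 217.6 × 0.02438 = 5.304 eV.
λ = hc/ΔE = 1240 / 5.304 = 234 nm.

234 nm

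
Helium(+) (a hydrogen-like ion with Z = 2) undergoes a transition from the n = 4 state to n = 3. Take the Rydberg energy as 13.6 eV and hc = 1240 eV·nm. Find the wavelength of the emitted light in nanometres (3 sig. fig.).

For Z = 2 the level energies scale as Z², so the effective Rydberg energy is 13.6 × 4 = 54.40 eV.
ΔE = 54.40 × (1/3² − 1/4²) = 54.40 × 0.04861 = 2.644 eV.
λ = hc/ΔE = 1240 / 2.644 = 469 nm.

469 nm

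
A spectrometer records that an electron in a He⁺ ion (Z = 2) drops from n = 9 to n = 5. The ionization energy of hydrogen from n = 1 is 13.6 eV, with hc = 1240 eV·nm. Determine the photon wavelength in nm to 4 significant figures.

824.3 nm

For Z = 2 the level energies scale as Z², so the effective Rydberg energy is 13.6 × 4 = 54.40 eV.
ΔE = 54.40 × (1/5² − 1/9²) = 54.40 × 0.02765 = 1.504 eV.
λ = hc/ΔE = 1240 / 1.504 = 824.3 nm.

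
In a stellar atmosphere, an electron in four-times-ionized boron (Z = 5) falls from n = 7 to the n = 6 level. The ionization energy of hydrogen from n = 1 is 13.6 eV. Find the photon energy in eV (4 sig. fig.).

2.506 eV

The Bohr energies scale as Z², so for Z = 5: E_n = −340.0/n² eV.
E_7 = −340.0/49 = −6.939 eV and E_6 = −340.0/36 = −9.444 eV.
The photon energy is |E_7 − E_6| = 2.506 eV.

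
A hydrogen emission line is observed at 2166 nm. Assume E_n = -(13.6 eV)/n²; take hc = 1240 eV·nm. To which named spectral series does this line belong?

ΔE = 1240/2166 = 0.5725 eV.
This matches 13.6 × (1/4² − 1/7²), so n_f = 4: the Brackett series.

Brackett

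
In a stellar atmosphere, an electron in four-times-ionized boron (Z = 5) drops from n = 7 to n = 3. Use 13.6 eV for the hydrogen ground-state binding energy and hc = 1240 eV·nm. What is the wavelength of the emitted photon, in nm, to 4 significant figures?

40.21 nm

For Z = 5 the level energies scale as Z², so the effective Rydberg energy is 13.6 × 25 = 340.0 eV.
ΔE = 340.0 × (1/3² − 1/7²) = 340.0 × 0.09070 = 30.84 eV.
λ = hc/ΔE = 1240 / 30.84 = 40.21 nm.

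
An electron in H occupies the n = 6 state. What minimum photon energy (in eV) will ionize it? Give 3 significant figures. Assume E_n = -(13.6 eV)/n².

0.378 eV

E_6 = −13.60/36 = −0.378 eV, so ionization (to E = 0) requires 0.378 eV.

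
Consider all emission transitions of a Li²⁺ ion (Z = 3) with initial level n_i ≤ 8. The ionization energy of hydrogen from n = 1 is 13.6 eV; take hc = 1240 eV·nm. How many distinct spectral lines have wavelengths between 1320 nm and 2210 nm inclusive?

Enumerate all n_i → n_f pairs with 1 ≤ n_f < n_i ≤ 8 and compute λ = 1240 / [13.6·9·(1/n_f² − 1/n_i²)].
Lines falling in [1320, 2210] nm: 7→6 (1375 nm), 8→7 (2118 nm).

2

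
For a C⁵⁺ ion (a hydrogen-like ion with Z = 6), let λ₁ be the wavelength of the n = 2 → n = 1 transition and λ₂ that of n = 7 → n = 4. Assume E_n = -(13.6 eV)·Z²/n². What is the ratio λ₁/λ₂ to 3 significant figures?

λ ∝ 1/ΔE ∝ 1/(1/n_f² − 1/n_i²), and the Z² and hc factors cancel in the ratio.
λ₁/λ₂ = (1/4² − 1/7²)/(1/1² − 1/2²) = 0.04209/0.7500 = 0.0561.

0.0561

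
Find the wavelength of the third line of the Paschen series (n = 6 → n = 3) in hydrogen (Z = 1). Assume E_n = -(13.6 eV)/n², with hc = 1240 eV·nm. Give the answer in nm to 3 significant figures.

1090 nm

The Paschen series terminates on n_f = 3; the third line has n_i = 3+3 = 6.
ΔE = 13.60 × (1/3² − 1/6²) = 1.133 eV.
λ = 1240 / 1.133 = 1090 nm.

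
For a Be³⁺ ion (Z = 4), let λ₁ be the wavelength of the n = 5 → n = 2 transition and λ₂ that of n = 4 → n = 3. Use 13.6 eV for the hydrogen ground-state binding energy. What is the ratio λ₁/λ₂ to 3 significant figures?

λ ∝ 1/ΔE ∝ 1/(1/n_f² − 1/n_i²), and the Z² and hc factors cancel in the ratio.
λ₁/λ₂ = (1/3² − 1/4²)/(1/2² − 1/5²) = 0.04861/0.2100 = 0.231.

0.231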